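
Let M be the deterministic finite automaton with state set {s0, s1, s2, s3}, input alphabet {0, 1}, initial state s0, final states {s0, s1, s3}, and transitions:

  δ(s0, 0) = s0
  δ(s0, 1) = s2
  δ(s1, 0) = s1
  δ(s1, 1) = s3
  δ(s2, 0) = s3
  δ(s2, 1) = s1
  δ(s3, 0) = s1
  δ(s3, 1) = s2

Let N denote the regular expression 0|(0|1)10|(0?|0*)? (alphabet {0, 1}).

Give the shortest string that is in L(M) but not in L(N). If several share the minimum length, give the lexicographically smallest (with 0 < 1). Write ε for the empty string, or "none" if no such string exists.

The string 10 is accepted by M but not by N.
No shorter string lies in the difference, and 10 is the lexicographically first length-2 string in L(M) \ L(N).

10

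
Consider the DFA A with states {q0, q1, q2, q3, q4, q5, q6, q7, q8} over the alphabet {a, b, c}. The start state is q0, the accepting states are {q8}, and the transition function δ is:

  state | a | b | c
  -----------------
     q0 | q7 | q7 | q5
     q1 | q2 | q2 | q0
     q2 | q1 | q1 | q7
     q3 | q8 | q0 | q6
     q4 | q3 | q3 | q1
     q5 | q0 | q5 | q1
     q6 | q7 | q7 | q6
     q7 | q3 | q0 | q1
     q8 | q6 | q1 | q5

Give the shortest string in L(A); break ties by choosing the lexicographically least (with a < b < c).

A breadth-first search from q0 reaches an accepting state first via the path q0 → q7 → q3 → q8 on input aaa.
No string of length < 3 is accepted (BFS exhausts all shorter strings without reaching an accepting state), and aaa is the lexicographically least accepting string of length 3.

aaa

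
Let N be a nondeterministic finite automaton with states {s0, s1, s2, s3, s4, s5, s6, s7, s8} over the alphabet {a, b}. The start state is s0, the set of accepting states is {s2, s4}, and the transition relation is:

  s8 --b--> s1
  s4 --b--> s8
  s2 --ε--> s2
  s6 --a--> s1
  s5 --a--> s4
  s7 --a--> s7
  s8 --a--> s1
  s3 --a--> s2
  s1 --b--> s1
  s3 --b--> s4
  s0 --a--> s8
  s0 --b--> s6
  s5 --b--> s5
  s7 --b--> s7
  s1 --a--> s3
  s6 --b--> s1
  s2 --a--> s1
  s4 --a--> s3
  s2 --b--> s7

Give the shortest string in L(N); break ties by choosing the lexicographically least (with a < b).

aaaa

A breadth-first search from s0 reaches an accepting state first via the path s0 → s8 → s1 → s3 → s2 on input aaaa.
No string of length < 4 is accepted (BFS exhausts all shorter strings without reaching an accepting state), and aaaa is the lexicographically least accepting string of length 4.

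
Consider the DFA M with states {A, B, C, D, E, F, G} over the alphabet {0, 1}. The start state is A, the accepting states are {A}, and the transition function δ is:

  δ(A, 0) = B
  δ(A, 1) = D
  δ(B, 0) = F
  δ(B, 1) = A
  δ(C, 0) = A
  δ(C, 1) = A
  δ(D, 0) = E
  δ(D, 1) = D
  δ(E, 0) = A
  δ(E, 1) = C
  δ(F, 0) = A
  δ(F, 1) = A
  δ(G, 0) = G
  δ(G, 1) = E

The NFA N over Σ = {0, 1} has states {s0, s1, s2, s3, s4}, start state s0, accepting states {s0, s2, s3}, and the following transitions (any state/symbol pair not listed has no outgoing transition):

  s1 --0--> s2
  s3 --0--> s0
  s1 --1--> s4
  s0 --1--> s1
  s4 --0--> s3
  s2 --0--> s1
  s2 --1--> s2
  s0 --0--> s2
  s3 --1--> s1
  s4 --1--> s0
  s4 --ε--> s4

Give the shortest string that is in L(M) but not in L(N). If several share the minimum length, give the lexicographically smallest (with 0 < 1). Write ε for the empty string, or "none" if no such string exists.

001

The string 001 is accepted by M but not by N.
No shorter string lies in the difference, and 001 is the lexicographically first length-3 string in L(M) \ L(N).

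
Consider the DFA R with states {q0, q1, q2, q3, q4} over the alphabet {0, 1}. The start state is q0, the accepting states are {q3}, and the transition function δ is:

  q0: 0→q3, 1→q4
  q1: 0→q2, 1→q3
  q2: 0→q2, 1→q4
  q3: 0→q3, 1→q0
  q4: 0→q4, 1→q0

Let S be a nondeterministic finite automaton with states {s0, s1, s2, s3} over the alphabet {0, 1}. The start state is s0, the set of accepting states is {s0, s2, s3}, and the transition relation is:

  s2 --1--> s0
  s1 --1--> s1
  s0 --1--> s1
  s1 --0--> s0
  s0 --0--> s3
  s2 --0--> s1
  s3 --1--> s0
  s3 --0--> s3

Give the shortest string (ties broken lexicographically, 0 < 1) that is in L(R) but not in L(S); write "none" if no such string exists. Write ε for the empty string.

none

Exploring the product automaton R × S from the start pair (q0, s0), following both machines on each input symbol, reaches 7 state pairs: (q0, s0), (q3, s3), (q4, s1), (q4, s0), (q0, s1), (q4, s3), (q3, s0).
R accepts in {q3} and S accepts in {s0, s2, s3}. The reachable pairs whose R-component is accepting are (q3, s3), (q3, s0); in each of them the S-component is accepting too, so the product for L(R) \ L(S) (R-component accepting, S-component rejecting) has no reachable accepting pair and the difference is empty.
So every string accepted by R is also accepted by S: L(R) \ L(S) = ∅ and there is no such string.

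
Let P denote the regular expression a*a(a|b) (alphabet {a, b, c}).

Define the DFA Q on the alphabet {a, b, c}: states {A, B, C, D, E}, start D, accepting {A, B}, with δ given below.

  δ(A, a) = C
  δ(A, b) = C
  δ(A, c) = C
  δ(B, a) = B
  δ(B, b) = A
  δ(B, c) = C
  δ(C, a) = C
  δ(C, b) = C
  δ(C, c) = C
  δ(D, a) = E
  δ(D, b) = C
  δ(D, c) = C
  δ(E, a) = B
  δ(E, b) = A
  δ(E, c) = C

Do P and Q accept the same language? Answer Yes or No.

Converting the expression P to a DFA (subset construction, then merging equivalent states) gives the minimal DFA with states {p0, p1, p2, p3, p4}, start state p0, accepting states {p3, p4} and transitions p0: a→p1, b→p2, c→p2; p1: a→p3, b→p4, c→p2; p2: a→p2, b→p2, c→p2; p3: a→p3, b→p4, c→p2; p4: a→p2, b→p2, c→p2.
Exploring the product automaton P × Q from the start pair (p0, D), following both machines on each input symbol, reaches 5 state pairs: (p0, D), (p1, E), (p2, C), (p3, B), (p4, A).
P accepts in {p3, p4} and Q accepts in {A, B}. In every reachable pair the two components are either both accepting — (p3, B), (p4, A) — or both non-accepting, so no string is accepted by exactly one of the machines: L(P) \ L(Q) and L(Q) \ L(P) are both empty.
Hence every string is accepted by P iff it is accepted by Q, and the two languages coincide.

Yes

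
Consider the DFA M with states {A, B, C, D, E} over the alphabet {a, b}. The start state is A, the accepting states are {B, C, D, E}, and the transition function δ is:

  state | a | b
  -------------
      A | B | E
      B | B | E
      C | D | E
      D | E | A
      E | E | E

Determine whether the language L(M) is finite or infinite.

State B is reachable from the start and can reach an accepting state, and it lies on the cycle B → B.
Traversing that cycle any number of times yields accepted strings of unbounded length, so the language is infinite.

infinite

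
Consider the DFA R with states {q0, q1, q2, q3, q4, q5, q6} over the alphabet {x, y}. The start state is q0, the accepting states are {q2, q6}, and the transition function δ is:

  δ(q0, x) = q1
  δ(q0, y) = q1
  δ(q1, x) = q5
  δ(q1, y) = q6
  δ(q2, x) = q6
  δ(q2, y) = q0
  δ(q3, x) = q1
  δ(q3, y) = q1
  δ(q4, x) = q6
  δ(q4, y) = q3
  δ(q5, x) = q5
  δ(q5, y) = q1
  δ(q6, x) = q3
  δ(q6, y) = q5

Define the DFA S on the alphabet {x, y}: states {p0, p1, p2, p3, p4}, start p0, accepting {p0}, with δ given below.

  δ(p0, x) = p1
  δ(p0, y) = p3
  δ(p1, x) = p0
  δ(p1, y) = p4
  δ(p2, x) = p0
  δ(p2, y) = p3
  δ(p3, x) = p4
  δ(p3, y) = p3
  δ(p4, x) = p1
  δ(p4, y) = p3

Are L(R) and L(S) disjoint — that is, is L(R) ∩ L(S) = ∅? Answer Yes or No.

Yes

Exploring the product automaton R × S from the start pair (q0, p0), following both machines on each input symbol, reaches 13 state pairs: (q0, p0), (q1, p1), (q1, p3), (q5, p0), (q6, p4), (q5, p4), (q6, p3), (q5, p1), (q3, p1), (q5, p3), (q3, p4), (q1, p4), (q1, p0).
R accepts in {q2, q6} and S accepts in {p0}; no reachable pair has both components accepting, so no string drives both machines to acceptance simultaneously and L(R) ∩ L(S) = ∅.
So no string is accepted by both, and the intersection is empty.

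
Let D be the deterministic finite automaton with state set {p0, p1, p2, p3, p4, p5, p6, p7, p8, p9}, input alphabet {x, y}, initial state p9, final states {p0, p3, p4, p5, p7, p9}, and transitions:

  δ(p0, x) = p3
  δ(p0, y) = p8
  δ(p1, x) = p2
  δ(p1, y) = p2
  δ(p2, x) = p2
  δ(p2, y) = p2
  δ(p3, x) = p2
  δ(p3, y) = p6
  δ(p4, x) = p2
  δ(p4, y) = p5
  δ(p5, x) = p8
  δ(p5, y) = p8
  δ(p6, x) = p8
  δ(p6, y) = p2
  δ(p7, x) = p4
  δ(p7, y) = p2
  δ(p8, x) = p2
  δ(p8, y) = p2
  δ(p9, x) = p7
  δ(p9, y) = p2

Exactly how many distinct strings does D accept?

4

The useful subgraph on states {p4, p5, p7, p9} is acyclic, so L(D) is finite; the longest accepting path visits 4 useful states, giving maximum string length 3.
Counting accepting paths from p9 by length: 1 of length 0, 1 of length 1, 1 of length 2, 1 of length 3. Total 4.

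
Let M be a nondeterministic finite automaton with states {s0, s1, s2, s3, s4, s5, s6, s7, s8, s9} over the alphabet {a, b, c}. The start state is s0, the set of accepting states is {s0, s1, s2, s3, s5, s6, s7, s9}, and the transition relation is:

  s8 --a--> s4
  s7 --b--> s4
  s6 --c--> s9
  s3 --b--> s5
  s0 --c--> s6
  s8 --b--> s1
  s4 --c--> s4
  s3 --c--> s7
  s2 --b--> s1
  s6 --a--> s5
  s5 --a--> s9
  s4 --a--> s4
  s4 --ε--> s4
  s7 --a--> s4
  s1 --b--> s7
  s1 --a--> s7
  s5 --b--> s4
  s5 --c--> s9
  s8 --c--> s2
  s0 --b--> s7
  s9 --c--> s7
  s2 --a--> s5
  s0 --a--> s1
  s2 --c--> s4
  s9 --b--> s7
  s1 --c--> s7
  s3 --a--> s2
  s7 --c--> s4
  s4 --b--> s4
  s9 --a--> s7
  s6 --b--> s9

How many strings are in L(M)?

The useful subgraph on states {s0, s1, s5, s6, s7, s9} is acyclic, so L(M) is finite; the longest accepting path visits 5 useful states, giving maximum string length 4.
Counting accepting paths from s0 by length: 1 of length 0, 3 of length 1, 6 of length 2, 8 of length 3, 6 of length 4. Total 24.

24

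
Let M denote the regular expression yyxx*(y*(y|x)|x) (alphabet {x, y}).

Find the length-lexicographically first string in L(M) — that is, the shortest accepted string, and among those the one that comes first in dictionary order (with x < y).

By inspection of the expression, no string of length less than 4 matches, and yyxx is the lexicographically first match of length 4.

yyxx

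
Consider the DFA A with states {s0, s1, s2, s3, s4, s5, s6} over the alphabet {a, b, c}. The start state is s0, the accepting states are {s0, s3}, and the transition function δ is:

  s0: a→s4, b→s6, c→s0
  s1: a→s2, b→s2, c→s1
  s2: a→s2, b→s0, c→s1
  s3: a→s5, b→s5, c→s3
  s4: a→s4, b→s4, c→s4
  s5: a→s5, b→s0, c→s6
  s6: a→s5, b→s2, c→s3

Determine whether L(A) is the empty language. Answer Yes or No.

No

The empty string ε is accepted: the run s0 ends in the accepting state s0.
Since at least one string is accepted, L(A) is not empty.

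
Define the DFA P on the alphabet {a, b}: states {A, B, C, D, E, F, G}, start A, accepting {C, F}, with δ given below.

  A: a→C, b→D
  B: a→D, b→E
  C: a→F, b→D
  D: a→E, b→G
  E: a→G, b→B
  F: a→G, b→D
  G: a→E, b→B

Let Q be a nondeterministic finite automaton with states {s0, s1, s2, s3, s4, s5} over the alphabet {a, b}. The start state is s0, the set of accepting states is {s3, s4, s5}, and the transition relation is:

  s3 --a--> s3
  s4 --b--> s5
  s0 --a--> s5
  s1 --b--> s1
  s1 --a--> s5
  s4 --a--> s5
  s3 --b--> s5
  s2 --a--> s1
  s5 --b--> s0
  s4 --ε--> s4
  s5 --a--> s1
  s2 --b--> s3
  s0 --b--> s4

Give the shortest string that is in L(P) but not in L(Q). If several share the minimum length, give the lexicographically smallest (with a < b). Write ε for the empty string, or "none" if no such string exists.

aa

The string aa is accepted by P but not by Q.
No shorter string lies in the difference, and aa is the lexicographically first length-2 string in L(P) \ L(Q).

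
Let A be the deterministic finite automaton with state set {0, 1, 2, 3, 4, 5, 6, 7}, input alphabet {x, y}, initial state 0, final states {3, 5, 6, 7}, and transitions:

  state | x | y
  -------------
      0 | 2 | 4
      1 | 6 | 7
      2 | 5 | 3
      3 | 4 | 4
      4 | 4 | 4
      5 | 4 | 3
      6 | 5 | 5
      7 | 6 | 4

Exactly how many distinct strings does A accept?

3

The useful subgraph on states {0, 2, 3, 5} is acyclic, so L(A) is finite; the longest accepting path visits 4 useful states, giving maximum string length 3.
Counting accepting paths from 0 by length: 2 of length 2, 1 of length 3. Total 3.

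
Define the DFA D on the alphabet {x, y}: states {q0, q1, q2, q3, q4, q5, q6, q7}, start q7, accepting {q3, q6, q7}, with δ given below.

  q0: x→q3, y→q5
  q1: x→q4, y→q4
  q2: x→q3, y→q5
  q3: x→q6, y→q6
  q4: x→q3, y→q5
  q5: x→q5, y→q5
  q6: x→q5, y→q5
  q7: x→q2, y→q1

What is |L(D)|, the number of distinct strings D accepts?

10

The useful subgraph on states {q1, q2, q3, q4, q6, q7} is acyclic, so L(D) is finite; the longest accepting path visits 5 useful states, giving maximum string length 4.
Counting accepting paths from q7 by length: 1 of length 0, 1 of length 2, 4 of length 3, 4 of length 4. Total 10.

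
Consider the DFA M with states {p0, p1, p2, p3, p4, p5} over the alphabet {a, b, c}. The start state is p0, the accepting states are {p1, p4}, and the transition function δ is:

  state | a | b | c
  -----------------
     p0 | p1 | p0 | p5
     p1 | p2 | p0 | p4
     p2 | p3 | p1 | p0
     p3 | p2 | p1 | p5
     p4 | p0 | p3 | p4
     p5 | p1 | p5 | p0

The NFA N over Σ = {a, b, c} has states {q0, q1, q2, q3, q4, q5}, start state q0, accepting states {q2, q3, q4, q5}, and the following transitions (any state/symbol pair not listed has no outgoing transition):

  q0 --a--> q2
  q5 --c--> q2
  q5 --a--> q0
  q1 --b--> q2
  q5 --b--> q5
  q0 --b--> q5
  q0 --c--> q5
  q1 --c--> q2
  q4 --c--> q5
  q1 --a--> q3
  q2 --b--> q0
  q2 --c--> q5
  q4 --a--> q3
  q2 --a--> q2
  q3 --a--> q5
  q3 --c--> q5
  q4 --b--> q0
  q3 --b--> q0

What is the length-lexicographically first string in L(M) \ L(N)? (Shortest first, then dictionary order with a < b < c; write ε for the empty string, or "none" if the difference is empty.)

The string ba is accepted by M but not by N.
No shorter string lies in the difference, and ba is the lexicographically first length-2 string in L(M) \ L(N).

ba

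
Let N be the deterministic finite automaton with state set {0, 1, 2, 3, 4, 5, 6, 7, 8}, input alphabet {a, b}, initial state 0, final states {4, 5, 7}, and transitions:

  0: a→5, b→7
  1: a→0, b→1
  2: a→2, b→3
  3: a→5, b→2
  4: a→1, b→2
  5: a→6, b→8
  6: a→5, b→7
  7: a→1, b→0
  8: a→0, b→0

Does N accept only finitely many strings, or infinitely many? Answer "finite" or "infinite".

State 0 is reachable from the start and can reach an accepting state, and it lies on the cycle 0 → 5 → 8 → 0.
Traversing that cycle any number of times yields accepted strings of unbounded length, so the language is infinite.

infinite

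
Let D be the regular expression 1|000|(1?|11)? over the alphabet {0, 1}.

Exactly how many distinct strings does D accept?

The expression has no Kleene star, so L(D) is finite. Expanding the alternatives gives {ε, 1, 11, 000}.
That is 1 of length 0, 1 of length 1, 1 of length 2, 1 of length 3: 4 strings in all.

4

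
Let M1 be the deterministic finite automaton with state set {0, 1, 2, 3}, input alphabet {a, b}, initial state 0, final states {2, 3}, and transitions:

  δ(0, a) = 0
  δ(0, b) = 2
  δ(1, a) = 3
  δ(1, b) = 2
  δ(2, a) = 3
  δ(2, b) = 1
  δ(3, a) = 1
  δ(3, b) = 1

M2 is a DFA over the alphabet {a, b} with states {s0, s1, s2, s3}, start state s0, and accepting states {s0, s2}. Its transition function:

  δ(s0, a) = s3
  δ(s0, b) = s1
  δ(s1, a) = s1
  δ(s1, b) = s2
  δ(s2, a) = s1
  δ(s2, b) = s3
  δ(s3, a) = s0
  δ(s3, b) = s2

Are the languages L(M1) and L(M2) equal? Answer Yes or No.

No

The string b is accepted by M1 but rejected by M2.
So L(M1) ≠ L(M2).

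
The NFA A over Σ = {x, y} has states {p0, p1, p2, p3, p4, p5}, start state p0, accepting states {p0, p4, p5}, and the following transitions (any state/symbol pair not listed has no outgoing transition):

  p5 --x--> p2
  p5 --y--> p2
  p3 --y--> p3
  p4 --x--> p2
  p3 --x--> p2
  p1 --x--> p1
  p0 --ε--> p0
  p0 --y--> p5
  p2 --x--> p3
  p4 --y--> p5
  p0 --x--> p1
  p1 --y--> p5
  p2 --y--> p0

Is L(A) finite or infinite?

infinite

State p1 is reachable from the start and can reach an accepting state, and it lies on the cycle p1 → p1.
Traversing that cycle any number of times yields accepted strings of unbounded length, so the language is infinite.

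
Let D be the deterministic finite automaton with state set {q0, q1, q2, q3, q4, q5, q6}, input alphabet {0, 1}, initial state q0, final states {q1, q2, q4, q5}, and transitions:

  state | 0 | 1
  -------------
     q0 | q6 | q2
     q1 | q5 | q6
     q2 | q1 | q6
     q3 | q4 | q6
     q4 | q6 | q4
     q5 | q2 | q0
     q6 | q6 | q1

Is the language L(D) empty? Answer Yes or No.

The string 1 is accepted: the run q0 → q2 ends in the accepting state q2.
Since at least one string is accepted, L(D) is not empty.

No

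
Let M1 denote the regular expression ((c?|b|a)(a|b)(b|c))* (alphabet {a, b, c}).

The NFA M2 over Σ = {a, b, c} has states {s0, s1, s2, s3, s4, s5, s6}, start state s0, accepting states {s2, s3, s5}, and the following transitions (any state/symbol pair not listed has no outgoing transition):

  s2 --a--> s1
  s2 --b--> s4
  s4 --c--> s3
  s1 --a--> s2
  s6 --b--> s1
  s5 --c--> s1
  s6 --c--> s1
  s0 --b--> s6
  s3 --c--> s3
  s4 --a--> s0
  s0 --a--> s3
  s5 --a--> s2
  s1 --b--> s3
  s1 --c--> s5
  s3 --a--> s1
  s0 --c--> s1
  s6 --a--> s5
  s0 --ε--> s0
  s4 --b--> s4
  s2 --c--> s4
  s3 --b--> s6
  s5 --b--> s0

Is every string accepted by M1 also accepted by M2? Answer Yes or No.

The empty string ε is in L(M1) but not in L(M2).
So L(M1) ⊄ L(M2).

No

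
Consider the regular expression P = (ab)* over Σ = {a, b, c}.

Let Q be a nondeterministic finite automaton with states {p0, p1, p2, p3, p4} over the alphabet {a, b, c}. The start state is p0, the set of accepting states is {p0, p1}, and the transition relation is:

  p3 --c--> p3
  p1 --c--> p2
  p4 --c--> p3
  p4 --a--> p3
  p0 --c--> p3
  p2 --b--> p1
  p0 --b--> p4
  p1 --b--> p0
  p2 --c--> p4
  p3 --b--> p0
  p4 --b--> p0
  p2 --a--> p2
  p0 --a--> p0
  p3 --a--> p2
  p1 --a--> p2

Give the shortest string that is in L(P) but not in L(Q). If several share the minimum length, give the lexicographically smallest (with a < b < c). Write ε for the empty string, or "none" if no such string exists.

ab

The string ab is accepted by P but not by Q.
No shorter string lies in the difference, and ab is the lexicographically first length-2 string in L(P) \ L(Q).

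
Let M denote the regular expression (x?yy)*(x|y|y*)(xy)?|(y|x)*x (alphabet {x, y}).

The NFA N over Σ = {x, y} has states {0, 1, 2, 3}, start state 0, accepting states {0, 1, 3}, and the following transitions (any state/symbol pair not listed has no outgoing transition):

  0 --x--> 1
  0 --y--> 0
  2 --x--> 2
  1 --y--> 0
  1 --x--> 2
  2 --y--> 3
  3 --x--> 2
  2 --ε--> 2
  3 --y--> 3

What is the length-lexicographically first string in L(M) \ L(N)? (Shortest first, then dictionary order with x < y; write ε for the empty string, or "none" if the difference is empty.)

xx

The string xx is accepted by M but not by N.
No shorter string lies in the difference, and xx is the lexicographically first length-2 string in L(M) \ L(N).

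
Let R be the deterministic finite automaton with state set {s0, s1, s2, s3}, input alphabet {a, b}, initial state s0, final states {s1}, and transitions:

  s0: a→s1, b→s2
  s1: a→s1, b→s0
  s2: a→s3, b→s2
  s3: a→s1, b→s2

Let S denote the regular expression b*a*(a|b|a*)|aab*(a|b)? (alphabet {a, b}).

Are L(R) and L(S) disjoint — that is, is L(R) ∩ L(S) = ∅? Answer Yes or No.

The string a is accepted by both R and S.
Hence L(R) ∩ L(S) ≠ ∅.

No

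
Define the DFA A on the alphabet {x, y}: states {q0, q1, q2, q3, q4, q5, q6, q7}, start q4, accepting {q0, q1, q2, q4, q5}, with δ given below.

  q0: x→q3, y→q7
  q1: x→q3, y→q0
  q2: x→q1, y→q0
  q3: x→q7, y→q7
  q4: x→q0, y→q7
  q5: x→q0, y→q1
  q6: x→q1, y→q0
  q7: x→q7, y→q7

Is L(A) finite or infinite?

finite

The useful states (reachable from q4 and able to reach an accepting state) are {q0, q4}.
Restricted to these states the transition graph has no cycle, so every accepting path has bounded length and L is finite.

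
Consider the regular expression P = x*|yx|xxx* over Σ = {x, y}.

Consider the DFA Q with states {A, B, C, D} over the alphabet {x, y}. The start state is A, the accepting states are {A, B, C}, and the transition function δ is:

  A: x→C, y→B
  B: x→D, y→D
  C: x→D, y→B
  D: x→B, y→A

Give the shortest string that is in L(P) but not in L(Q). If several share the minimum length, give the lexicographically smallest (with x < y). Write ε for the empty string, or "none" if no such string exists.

xx

The string xx is accepted by P but not by Q.
No shorter string lies in the difference, and xx is the lexicographically first length-2 string in L(P) \ L(Q).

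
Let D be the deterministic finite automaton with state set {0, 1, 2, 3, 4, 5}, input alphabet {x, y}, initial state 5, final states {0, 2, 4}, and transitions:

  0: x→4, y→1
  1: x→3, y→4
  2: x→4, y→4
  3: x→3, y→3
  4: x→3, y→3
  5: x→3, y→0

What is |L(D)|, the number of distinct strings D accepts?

3

The useful subgraph on states {0, 1, 4, 5} is acyclic, so L(D) is finite; the longest accepting path visits 4 useful states, giving maximum string length 3.
Counting accepting paths from 5 by length: 1 of length 1, 1 of length 2, 1 of length 3. Total 3.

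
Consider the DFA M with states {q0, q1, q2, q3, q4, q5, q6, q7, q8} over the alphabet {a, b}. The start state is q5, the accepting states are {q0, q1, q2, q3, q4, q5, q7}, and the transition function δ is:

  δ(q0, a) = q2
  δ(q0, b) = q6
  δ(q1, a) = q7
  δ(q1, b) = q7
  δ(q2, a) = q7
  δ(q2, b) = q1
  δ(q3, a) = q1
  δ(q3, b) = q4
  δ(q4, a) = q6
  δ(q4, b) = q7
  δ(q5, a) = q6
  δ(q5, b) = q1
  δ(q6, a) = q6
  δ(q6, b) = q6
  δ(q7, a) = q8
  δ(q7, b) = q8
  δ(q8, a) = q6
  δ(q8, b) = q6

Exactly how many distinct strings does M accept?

4

The useful subgraph on states {q1, q5, q7} is acyclic, so L(M) is finite; the longest accepting path visits 3 useful states, giving maximum string length 2.
Counting accepting paths from q5 by length: 1 of length 0, 1 of length 1, 2 of length 2. Total 4.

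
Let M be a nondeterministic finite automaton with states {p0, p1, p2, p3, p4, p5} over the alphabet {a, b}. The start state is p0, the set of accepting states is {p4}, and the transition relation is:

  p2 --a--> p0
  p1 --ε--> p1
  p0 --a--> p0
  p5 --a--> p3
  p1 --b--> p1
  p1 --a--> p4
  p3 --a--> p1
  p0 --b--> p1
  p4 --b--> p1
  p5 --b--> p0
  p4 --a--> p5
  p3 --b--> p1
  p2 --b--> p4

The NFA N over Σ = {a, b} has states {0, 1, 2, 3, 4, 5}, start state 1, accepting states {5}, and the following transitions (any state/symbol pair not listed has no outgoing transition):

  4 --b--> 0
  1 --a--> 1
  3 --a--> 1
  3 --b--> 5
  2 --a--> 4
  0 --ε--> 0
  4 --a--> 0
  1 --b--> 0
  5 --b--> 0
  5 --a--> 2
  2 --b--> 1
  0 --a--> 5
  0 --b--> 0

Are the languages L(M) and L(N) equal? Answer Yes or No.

Exploring the product automaton M × N from the start pair (p0, 1), following both machines on each input symbol, reaches 5 state pairs: (p0, 1), (p1, 0), (p4, 5), (p5, 2), (p3, 4).
M accepts in {p4} and N accepts in {5}. In every reachable pair the two components are either both accepting — (p4, 5) — or both non-accepting, so no string is accepted by exactly one of the machines: L(M) \ L(N) and L(N) \ L(M) are both empty.
Hence every string is accepted by M iff it is accepted by N, and the two languages coincide.

Yes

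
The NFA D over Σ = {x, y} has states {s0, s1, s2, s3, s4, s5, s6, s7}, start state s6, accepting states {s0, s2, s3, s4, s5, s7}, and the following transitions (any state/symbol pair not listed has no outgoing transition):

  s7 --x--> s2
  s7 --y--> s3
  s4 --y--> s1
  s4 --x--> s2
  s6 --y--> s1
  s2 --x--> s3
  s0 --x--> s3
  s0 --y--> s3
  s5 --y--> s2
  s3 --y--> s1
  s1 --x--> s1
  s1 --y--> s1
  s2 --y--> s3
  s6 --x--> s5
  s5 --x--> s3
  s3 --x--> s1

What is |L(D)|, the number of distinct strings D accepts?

The useful subgraph on states {s2, s3, s5, s6} is acyclic, so L(D) is finite; the longest accepting path visits 4 useful states, giving maximum string length 3.
Counting accepting paths from s6 by length: 1 of length 1, 2 of length 2, 2 of length 3. Total 5.

5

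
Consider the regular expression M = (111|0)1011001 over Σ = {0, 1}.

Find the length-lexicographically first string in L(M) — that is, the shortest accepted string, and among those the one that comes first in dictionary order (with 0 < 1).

By inspection of the expression, no string of length less than 8 matches, and 01011001 is the lexicographically first match of length 8.

01011001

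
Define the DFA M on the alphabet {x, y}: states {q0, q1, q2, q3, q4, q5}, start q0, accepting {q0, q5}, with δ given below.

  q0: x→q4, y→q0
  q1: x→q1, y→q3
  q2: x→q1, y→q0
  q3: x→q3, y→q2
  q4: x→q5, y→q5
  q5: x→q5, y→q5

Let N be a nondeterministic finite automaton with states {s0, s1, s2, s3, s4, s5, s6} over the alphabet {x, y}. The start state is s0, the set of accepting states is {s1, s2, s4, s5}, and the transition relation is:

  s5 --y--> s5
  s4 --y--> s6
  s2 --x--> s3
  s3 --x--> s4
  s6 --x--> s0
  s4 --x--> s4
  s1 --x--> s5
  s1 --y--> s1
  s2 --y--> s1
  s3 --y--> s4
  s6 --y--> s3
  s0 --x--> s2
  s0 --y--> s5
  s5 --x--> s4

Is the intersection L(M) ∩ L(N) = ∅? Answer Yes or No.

No

The string y is accepted by both M and N.
Hence L(M) ∩ L(N) ≠ ∅.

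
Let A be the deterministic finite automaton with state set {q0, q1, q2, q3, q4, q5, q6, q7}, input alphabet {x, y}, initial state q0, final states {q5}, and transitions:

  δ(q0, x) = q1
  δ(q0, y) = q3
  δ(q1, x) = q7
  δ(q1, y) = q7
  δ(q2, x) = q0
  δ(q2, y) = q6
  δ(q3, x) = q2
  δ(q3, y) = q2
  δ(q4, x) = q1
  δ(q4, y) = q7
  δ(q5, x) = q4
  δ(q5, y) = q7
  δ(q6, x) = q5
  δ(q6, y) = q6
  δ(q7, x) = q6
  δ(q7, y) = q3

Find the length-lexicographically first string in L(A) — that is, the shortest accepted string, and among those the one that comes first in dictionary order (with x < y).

xxxx

A breadth-first search from q0 reaches an accepting state first via the path q0 → q1 → q7 → q6 → q5 on input xxxx.
No string of length < 4 is accepted (BFS exhausts all shorter strings without reaching an accepting state), and xxxx is the lexicographically least accepting string of length 4.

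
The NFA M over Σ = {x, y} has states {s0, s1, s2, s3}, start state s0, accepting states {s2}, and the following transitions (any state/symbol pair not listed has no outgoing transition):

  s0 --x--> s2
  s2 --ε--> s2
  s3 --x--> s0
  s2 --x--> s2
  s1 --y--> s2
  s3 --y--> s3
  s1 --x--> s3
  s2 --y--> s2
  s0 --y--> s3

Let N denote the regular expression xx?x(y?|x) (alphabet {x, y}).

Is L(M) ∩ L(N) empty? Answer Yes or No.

The string xx is accepted by both M and N.
Hence L(M) ∩ L(N) ≠ ∅.

No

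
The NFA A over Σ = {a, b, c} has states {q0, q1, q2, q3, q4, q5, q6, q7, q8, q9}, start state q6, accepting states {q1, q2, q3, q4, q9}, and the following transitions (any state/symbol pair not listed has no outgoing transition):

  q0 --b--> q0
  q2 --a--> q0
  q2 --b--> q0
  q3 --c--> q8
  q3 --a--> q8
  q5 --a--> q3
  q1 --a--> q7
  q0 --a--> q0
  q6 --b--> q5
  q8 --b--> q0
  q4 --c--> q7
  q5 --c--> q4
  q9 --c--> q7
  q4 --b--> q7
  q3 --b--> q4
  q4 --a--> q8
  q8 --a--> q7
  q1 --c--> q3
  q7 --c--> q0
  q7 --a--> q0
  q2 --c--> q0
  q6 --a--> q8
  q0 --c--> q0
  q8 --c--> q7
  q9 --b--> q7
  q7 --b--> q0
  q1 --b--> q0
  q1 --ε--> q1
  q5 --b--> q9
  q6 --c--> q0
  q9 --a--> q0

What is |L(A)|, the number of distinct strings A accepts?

The useful subgraph on states {q3, q4, q5, q6, q9} is acyclic, so L(A) is finite; the longest accepting path visits 4 useful states, giving maximum string length 3.
Counting accepting paths from q6 by length: 3 of length 2, 1 of length 3. Total 4.

4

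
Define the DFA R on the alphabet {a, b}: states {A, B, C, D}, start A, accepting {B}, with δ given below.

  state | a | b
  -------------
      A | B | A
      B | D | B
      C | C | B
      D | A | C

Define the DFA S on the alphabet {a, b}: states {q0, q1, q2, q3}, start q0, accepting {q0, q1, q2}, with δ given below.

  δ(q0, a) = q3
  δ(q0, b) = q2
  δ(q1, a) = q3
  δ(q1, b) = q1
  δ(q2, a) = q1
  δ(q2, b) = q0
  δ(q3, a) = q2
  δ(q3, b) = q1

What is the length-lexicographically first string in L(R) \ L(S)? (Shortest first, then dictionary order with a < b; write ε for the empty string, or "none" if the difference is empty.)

The string a is accepted by R but not by S.
No shorter string lies in the difference, and a is the lexicographically first length-1 string in L(R) \ L(S).

a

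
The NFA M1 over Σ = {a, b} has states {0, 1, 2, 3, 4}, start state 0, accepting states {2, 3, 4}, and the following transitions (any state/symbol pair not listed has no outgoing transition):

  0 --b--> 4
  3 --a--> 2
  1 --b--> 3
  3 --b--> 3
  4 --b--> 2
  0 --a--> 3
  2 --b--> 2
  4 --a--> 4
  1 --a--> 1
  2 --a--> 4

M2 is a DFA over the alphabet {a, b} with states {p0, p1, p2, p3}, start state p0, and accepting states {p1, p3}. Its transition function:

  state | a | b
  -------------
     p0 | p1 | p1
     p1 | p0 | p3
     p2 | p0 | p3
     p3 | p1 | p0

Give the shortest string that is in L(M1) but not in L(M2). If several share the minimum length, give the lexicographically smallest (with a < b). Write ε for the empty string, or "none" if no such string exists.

aa

The string aa is accepted by M1 but not by M2.
No shorter string lies in the difference, and aa is the lexicographically first length-2 string in L(M1) \ L(M2).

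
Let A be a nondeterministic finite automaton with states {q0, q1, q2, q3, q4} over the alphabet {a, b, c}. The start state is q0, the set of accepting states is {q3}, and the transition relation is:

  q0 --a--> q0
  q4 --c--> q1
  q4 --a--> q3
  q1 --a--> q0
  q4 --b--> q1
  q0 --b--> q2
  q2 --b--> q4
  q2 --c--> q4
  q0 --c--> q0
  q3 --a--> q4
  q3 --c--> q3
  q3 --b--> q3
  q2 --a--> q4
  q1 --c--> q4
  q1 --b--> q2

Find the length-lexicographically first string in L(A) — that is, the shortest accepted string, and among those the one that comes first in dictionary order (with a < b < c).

baa

A breadth-first search from q0 reaches an accepting state first via the path q0 → q2 → q4 → q3 on input baa.
No string of length < 3 is accepted (BFS exhausts all shorter strings without reaching an accepting state), and baa is the lexicographically least accepting string of length 3.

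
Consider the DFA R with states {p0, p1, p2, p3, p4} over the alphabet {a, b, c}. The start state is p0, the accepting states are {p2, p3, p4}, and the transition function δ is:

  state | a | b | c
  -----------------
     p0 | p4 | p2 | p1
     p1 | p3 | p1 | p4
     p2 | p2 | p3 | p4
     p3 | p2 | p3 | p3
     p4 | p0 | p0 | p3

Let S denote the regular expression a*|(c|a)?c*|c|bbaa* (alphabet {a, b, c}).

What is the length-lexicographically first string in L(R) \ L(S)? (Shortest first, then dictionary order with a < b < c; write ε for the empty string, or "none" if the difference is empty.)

The string b is accepted by R but not by S.
No shorter string lies in the difference, and b is the lexicographically first length-1 string in L(R) \ L(S).

b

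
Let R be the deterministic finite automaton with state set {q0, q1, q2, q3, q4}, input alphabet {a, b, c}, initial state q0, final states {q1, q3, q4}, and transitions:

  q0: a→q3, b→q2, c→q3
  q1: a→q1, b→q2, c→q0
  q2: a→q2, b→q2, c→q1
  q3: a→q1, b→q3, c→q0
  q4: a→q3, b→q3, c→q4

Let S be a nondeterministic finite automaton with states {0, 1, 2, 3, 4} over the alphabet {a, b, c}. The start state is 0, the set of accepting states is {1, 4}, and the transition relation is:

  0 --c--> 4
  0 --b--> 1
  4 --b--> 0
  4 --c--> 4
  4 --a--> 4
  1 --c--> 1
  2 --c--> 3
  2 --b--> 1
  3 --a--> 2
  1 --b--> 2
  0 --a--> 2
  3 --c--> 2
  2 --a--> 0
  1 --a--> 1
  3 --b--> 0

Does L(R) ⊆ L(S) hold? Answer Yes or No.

The string a is in L(R) but not in L(S).
So L(R) ⊄ L(S).

No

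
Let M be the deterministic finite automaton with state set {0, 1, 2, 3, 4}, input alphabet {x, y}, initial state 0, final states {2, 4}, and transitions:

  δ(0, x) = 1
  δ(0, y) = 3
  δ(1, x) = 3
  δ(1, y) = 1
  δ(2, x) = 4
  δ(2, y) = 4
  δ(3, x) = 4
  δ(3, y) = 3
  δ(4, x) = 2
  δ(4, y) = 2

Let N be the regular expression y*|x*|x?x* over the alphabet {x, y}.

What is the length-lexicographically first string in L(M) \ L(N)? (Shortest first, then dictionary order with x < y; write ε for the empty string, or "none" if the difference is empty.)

yx

The string yx is accepted by M but not by N.
No shorter string lies in the difference, and yx is the lexicographically first length-2 string in L(M) \ L(N).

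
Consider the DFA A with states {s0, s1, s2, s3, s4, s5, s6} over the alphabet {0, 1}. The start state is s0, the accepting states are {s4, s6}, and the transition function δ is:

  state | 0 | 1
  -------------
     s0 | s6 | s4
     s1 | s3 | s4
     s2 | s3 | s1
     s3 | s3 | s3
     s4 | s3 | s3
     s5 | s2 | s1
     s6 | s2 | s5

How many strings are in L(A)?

5

The useful subgraph on states {s0, s1, s2, s4, s5, s6} is acyclic, so L(A) is finite; the longest accepting path visits 6 useful states, giving maximum string length 5.
Counting accepting paths from s0 by length: 2 of length 1, 2 of length 4, 1 of length 5. Total 5.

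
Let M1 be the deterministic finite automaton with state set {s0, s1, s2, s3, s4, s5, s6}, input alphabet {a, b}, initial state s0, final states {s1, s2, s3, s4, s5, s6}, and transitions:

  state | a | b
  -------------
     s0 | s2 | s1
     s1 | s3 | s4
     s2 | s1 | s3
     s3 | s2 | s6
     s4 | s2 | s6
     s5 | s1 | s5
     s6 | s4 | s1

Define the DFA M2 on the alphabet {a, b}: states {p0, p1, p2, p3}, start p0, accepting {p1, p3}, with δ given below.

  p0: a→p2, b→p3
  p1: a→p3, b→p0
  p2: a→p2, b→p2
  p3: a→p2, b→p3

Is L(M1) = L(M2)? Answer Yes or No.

The string a is accepted by M1 but rejected by M2.
So L(M1) ≠ L(M2).

No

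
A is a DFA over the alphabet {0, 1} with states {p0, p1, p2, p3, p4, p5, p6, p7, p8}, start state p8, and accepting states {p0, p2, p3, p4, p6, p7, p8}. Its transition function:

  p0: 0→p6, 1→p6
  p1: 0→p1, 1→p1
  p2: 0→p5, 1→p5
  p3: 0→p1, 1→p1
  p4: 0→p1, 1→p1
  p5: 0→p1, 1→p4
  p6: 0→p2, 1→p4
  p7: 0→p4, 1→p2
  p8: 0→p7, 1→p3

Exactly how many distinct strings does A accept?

7

The useful subgraph on states {p2, p3, p4, p5, p7, p8} is acyclic, so L(A) is finite; the longest accepting path visits 5 useful states, giving maximum string length 4.
Counting accepting paths from p8 by length: 1 of length 0, 2 of length 1, 2 of length 2, 2 of length 4. Total 7.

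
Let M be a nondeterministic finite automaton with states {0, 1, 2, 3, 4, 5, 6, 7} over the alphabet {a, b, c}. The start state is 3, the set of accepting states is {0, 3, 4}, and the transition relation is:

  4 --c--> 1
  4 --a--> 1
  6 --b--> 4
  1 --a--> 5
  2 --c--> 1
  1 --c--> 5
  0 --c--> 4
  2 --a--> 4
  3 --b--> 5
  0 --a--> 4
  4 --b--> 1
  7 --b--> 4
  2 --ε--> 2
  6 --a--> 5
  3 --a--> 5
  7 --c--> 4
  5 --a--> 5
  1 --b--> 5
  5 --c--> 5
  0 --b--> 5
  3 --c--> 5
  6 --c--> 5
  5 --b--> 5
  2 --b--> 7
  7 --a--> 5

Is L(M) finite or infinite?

finite

The useful states (reachable from 3 and able to reach an accepting state) are {3}.
Restricted to these states the transition graph has no cycle, so every accepting path has bounded length and L is finite.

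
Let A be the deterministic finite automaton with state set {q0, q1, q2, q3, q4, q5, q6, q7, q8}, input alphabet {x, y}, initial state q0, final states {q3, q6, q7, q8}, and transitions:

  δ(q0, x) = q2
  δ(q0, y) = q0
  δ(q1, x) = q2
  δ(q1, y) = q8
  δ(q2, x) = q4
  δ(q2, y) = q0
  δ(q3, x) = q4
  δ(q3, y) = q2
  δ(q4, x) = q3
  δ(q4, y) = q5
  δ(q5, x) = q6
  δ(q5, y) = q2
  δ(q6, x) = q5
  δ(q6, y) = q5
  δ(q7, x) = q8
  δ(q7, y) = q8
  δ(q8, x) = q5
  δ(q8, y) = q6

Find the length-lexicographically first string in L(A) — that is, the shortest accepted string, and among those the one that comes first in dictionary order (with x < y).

xxx

A breadth-first search from q0 reaches an accepting state first via the path q0 → q2 → q4 → q3 on input xxx.
No string of length < 3 is accepted (BFS exhausts all shorter strings without reaching an accepting state), and xxx is the lexicographically least accepting string of length 3.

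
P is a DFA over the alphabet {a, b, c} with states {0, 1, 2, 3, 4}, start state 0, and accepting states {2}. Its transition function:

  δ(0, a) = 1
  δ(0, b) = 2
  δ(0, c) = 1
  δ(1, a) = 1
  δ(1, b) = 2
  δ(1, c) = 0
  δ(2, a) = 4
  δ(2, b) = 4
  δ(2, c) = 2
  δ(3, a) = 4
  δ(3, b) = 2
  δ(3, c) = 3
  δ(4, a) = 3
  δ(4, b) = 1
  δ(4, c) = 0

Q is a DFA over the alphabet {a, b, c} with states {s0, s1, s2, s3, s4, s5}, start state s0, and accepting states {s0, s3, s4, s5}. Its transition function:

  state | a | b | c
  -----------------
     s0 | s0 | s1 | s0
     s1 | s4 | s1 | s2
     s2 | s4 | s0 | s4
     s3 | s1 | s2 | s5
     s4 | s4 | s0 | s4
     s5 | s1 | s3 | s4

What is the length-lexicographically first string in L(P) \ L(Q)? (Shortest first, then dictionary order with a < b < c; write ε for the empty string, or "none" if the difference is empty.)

b

The string b is accepted by P but not by Q.
No shorter string lies in the difference, and b is the lexicographically first length-1 string in L(P) \ L(Q).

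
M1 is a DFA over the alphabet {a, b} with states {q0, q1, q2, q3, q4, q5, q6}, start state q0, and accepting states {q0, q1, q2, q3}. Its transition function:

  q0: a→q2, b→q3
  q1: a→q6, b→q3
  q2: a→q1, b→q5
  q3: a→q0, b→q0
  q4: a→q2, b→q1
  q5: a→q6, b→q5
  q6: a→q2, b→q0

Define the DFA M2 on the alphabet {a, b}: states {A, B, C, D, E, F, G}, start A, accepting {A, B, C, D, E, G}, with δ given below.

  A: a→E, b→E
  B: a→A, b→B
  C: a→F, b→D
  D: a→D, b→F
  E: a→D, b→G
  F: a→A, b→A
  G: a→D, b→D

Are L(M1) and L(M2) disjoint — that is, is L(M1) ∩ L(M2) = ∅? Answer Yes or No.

No

The empty string ε is accepted by both M1 and M2.
Hence L(M1) ∩ L(M2) ≠ ∅.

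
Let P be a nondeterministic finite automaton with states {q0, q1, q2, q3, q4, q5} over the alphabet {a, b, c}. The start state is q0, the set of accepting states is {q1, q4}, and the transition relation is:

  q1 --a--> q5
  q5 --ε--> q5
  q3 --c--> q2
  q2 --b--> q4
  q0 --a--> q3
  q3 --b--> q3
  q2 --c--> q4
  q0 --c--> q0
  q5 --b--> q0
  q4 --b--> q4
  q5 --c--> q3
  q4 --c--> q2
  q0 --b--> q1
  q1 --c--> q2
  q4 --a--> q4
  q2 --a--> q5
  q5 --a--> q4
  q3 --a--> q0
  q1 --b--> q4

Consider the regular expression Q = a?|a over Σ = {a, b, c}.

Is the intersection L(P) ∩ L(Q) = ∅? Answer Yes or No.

Converting the expression Q to a DFA (subset construction, then merging equivalent states) gives the minimal DFA with states {r0, r1, r2}, start state r0, accepting states {r0, r1} and transitions r0: a→r1, b→r2, c→r2; r1: a→r2, b→r2, c→r2; r2: a→r2, b→r2, c→r2.
Exploring the product automaton P × Q from the start pair (q0, r0), following both machines on each input symbol, reaches 8 state pairs: (q0, r0), (q3, r1), (q1, r2), (q0, r2), (q3, r2), (q2, r2), (q5, r2), (q4, r2).
P accepts in {q1, q4} and Q accepts in {r0, r1}; no reachable pair has both components accepting, so no string drives both machines to acceptance simultaneously and L(P) ∩ L(Q) = ∅.
So no string is accepted by both, and the intersection is empty.

Yes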